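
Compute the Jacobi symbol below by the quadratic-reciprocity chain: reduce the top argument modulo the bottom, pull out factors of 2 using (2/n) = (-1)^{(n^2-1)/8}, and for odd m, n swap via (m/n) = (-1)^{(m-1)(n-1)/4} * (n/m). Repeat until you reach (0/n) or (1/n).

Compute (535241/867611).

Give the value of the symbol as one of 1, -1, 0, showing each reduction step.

-1

reciprocity: (535241/867611) = +1·(867611/535241) since 535241 mod 4 = 1, 867611 mod 4 = 3; sign now +1
(867611/535241) = (332370/535241)   [reduce mod 535241]
332370 = 2^1·166185; (2/535241) = +1 since 535241 mod 8 = 1, so (332370/535241) = (+1)^1·(166185/535241); sign now +1
reciprocity: (166185/535241) = +1·(535241/166185) since 166185 mod 4 = 1, 535241 mod 4 = 1; sign now +1
(535241/166185) = (36686/166185)   [reduce mod 166185]
36686 = 2^1·18343; (2/166185) = +1 since 166185 mod 8 = 1, so (36686/166185) = (+1)^1·(18343/166185); sign now +1
reciprocity: (18343/166185) = +1·(166185/18343) since 18343 mod 4 = 3, 166185 mod 4 = 1; sign now +1
(166185/18343) = (1098/18343)   [reduce mod 18343]
1098 = 2^1·549; (2/18343) = +1 since 18343 mod 8 = 7, so (1098/18343) = (+1)^1·(549/18343); sign now +1
reciprocity: (549/18343) = +1·(18343/549) since 549 mod 4 = 1, 18343 mod 4 = 3; sign now +1
(18343/549) = (226/549)   [reduce mod 549]
226 = 2^1·113; (2/549) = -1 since 549 mod 8 = 5, so (226/549) = (-1)^1·(113/549); sign now -1
reciprocity: (113/549) = +1·(549/113) since 113 mod 4 = 1, 549 mod 4 = 1; sign now -1
(549/113) = (97/113)   [reduce mod 113]
reciprocity: (97/113) = +1·(113/97) since 97 mod 4 = 1, 113 mod 4 = 1; sign now -1
(113/97) = (16/97)   [reduce mod 97]
16 = 2^4·1; (2/97) = +1 since 97 mod 8 = 1, so (16/97) = (+1)^4·(1/97); sign now -1
(1/97) = 1; final value = sign = -1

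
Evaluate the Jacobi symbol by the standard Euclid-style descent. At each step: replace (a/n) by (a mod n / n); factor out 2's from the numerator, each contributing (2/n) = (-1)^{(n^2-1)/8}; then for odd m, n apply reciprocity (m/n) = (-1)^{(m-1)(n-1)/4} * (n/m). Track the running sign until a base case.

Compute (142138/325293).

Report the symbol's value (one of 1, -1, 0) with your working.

factor out 2^1: 142138 = 2^1·71069; with 325293 mod 8 = 5, (2/325293) = -1; sign now -1; continue with (71069/325293)
flip (71069/325293) -> (325293/71069): both odd, 71069 mod 4 = 1, 325293 mod 4 = 1, so the flip contributes +1; sign now -1
(325293/71069): 325293 mod 71069 = 41017, so (325293/71069) = (41017/71069)
flip (41017/71069) -> (71069/41017): both odd, 41017 mod 4 = 1, 71069 mod 4 = 1, so the flip contributes +1; sign now -1
(71069/41017): 71069 mod 41017 = 30052, so (71069/41017) = (30052/41017)
factor out 2^2: 30052 = 2^2·7513; with 41017 mod 8 = 1, (2/41017) = +1; sign now -1; continue with (7513/41017)
flip (7513/41017) -> (41017/7513): both odd, 7513 mod 4 = 1, 41017 mod 4 = 1, so the flip contributes +1; sign now -1
(41017/7513): 41017 mod 7513 = 3452, so (41017/7513) = (3452/7513)
factor out 2^2: 3452 = 2^2·863; with 7513 mod 8 = 1, (2/7513) = +1; sign now -1; continue with (863/7513)
flip (863/7513) -> (7513/863): both odd, 863 mod 4 = 3, 7513 mod 4 = 1, so the flip contributes +1; sign now -1
(7513/863): 7513 mod 863 = 609, so (7513/863) = (609/863)
flip (609/863) -> (863/609): both odd, 609 mod 4 = 1, 863 mod 4 = 3, so the flip contributes +1; sign now -1
(863/609): 863 mod 609 = 254, so (863/609) = (254/609)
factor out 2^1: 254 = 2^1·127; with 609 mod 8 = 1, (2/609) = +1; sign now -1; continue with (127/609)
flip (127/609) -> (609/127): both odd, 127 mod 4 = 3, 609 mod 4 = 1, so the flip contributes +1; sign now -1
(609/127): 609 mod 127 = 101, so (609/127) = (101/127)
flip (101/127) -> (127/101): both odd, 101 mod 4 = 1, 127 mod 4 = 3, so the flip contributes +1; sign now -1
(127/101): 127 mod 101 = 26, so (127/101) = (26/101)
factor out 2^1: 26 = 2^1·13; with 101 mod 8 = 5, (2/101) = -1; sign now +1; continue with (13/101)
flip (13/101) -> (101/13): both odd, 13 mod 4 = 1, 101 mod 4 = 1, so the flip contributes +1; sign now +1
(101/13): 101 mod 13 = 10, so (101/13) = (10/13)
factor out 2^1: 10 = 2^1·5; with 13 mod 8 = 5, (2/13) = -1; sign now -1; continue with (5/13)
flip (5/13) -> (13/5): both odd, 5 mod 4 = 1, 13 mod 4 = 1, so the flip contributes +1; sign now -1
(13/5): 13 mod 5 = 3, so (13/5) = (3/5)
flip (3/5) -> (5/3): both odd, 3 mod 4 = 3, 5 mod 4 = 1, so the flip contributes +1; sign now -1
(5/3): 5 mod 3 = 2, so (5/3) = (2/3)
factor out 2^1: 2 = 2^1·1; with 3 mod 8 = 3, (2/3) = -1; sign now +1; continue with (1/3)
reached (1/3) = 1, so the symbol is +1

1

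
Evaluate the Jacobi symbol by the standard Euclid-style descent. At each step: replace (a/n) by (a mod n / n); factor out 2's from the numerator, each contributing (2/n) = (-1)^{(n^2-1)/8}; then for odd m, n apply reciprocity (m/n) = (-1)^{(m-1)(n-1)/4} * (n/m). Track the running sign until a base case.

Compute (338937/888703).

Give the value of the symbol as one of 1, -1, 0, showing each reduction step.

-1

flip (338937/888703) -> (888703/338937): both odd, 338937 mod 4 = 1, 888703 mod 4 = 3, so the flip contributes +1; sign now +1
(888703/338937): 888703 mod 338937 = 210829, so (888703/338937) = (210829/338937)
flip (210829/338937) -> (338937/210829): both odd, 210829 mod 4 = 1, 338937 mod 4 = 1, so the flip contributes +1; sign now +1
(338937/210829): 338937 mod 210829 = 128108, so (338937/210829) = (128108/210829)
factor out 2^2: 128108 = 2^2·32027; with 210829 mod 8 = 5, (2/210829) = -1; sign now +1; continue with (32027/210829)
flip (32027/210829) -> (210829/32027): both odd, 32027 mod 4 = 3, 210829 mod 4 = 1, so the flip contributes +1; sign now +1
(210829/32027): 210829 mod 32027 = 18667, so (210829/32027) = (18667/32027)
flip (18667/32027) -> (32027/18667): both odd, 18667 mod 4 = 3, 32027 mod 4 = 3, so the flip contributes -1; sign now -1
(32027/18667): 32027 mod 18667 = 13360, so (32027/18667) = (13360/18667)
factor out 2^4: 13360 = 2^4·835; with 18667 mod 8 = 3, (2/18667) = -1; sign now -1; continue with (835/18667)
flip (835/18667) -> (18667/835): both odd, 835 mod 4 = 3, 18667 mod 4 = 3, so the flip contributes -1; sign now +1
(18667/835): 18667 mod 835 = 297, so (18667/835) = (297/835)
flip (297/835) -> (835/297): both odd, 297 mod 4 = 1, 835 mod 4 = 3, so the flip contributes +1; sign now +1
(835/297): 835 mod 297 = 241, so (835/297) = (241/297)
flip (241/297) -> (297/241): both odd, 241 mod 4 = 1, 297 mod 4 = 1, so the flip contributes +1; sign now +1
(297/241): 297 mod 241 = 56, so (297/241) = (56/241)
factor out 2^3: 56 = 2^3·7; with 241 mod 8 = 1, (2/241) = +1; sign now +1; continue with (7/241)
flip (7/241) -> (241/7): both odd, 7 mod 4 = 3, 241 mod 4 = 1, so the flip contributes +1; sign now +1
(241/7): 241 mod 7 = 3, so (241/7) = (3/7)
flip (3/7) -> (7/3): both odd, 3 mod 4 = 3, 7 mod 4 = 3, so the flip contributes -1; sign now -1
(7/3): 7 mod 3 = 1, so (7/3) = (1/3)
reached (1/3) = 1, so the symbol is -1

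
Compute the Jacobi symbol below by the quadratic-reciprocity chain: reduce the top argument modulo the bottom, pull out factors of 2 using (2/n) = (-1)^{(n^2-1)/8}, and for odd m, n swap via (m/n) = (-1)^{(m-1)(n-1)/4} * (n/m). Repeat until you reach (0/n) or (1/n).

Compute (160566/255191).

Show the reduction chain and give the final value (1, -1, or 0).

-1

160566 = 2^1·80283; (2/255191) = +1 since 255191 mod 8 = 7, so (160566/255191) = (+1)^1·(80283/255191); sign now +1
reciprocity: (80283/255191) = -1·(255191/80283) since 80283 mod 4 = 3, 255191 mod 4 = 3; sign now -1
(255191/80283) = (14342/80283)   [reduce mod 80283]
14342 = 2^1·7171; (2/80283) = -1 since 80283 mod 8 = 3, so (14342/80283) = (-1)^1·(7171/80283); sign now +1
reciprocity: (7171/80283) = -1·(80283/7171) since 7171 mod 4 = 3, 80283 mod 4 = 3; sign now -1
(80283/7171) = (1402/7171)   [reduce mod 7171]
1402 = 2^1·701; (2/7171) = -1 since 7171 mod 8 = 3, so (1402/7171) = (-1)^1·(701/7171); sign now +1
reciprocity: (701/7171) = +1·(7171/701) since 701 mod 4 = 1, 7171 mod 4 = 3; sign now +1
(7171/701) = (161/701)   [reduce mod 701]
reciprocity: (161/701) = +1·(701/161) since 161 mod 4 = 1, 701 mod 4 = 1; sign now +1
(701/161) = (57/161)   [reduce mod 161]
reciprocity: (57/161) = +1·(161/57) since 57 mod 4 = 1, 161 mod 4 = 1; sign now +1
(161/57) = (47/57)   [reduce mod 57]
reciprocity: (47/57) = +1·(57/47) since 47 mod 4 = 3, 57 mod 4 = 1; sign now +1
(57/47) = (10/47)   [reduce mod 47]
10 = 2^1·5; (2/47) = +1 since 47 mod 8 = 7, so (10/47) = (+1)^1·(5/47); sign now +1
reciprocity: (5/47) = +1·(47/5) since 5 mod 4 = 1, 47 mod 4 = 3; sign now +1
(47/5) = (2/5)   [reduce mod 5]
2 = 2^1·1; (2/5) = -1 since 5 mod 8 = 5, so (2/5) = (-1)^1·(1/5); sign now -1
(1/5) = 1; final value = sign = -1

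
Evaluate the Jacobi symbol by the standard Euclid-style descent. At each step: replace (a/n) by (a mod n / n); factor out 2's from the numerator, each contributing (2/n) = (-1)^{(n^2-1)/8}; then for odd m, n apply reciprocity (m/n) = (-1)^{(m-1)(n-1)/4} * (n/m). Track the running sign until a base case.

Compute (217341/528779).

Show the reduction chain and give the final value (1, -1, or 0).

-1

flip (217341/528779) -> (528779/217341): both odd, 217341 mod 4 = 1, 528779 mod 4 = 3, so the flip contributes +1; sign now +1
(528779/217341): 528779 mod 217341 = 94097, so (528779/217341) = (94097/217341)
flip (94097/217341) -> (217341/94097): both odd, 94097 mod 4 = 1, 217341 mod 4 = 1, so the flip contributes +1; sign now +1
(217341/94097): 217341 mod 94097 = 29147, so (217341/94097) = (29147/94097)
flip (29147/94097) -> (94097/29147): both odd, 29147 mod 4 = 3, 94097 mod 4 = 1, so the flip contributes +1; sign now +1
(94097/29147): 94097 mod 29147 = 6656, so (94097/29147) = (6656/29147)
factor out 2^9: 6656 = 2^9·13; with 29147 mod 8 = 3, (2/29147) = -1; sign now -1; continue with (13/29147)
flip (13/29147) -> (29147/13): both odd, 13 mod 4 = 1, 29147 mod 4 = 3, so the flip contributes +1; sign now -1
(29147/13): 29147 mod 13 = 1, so (29147/13) = (1/13)
reached (1/13) = 1, so the symbol is -1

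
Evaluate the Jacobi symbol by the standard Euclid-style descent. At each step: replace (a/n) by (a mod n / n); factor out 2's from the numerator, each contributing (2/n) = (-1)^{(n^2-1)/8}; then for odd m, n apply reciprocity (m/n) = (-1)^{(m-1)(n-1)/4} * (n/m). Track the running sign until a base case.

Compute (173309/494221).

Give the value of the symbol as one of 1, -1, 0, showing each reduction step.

flip (173309/494221) -> (494221/173309): both odd, 173309 mod 4 = 1, 494221 mod 4 = 1, so the flip contributes +1; sign now +1
(494221/173309): 494221 mod 173309 = 147603, so (494221/173309) = (147603/173309)
flip (147603/173309) -> (173309/147603): both odd, 147603 mod 4 = 3, 173309 mod 4 = 1, so the flip contributes +1; sign now +1
(173309/147603): 173309 mod 147603 = 25706, so (173309/147603) = (25706/147603)
factor out 2^1: 25706 = 2^1·12853; with 147603 mod 8 = 3, (2/147603) = -1; sign now -1; continue with (12853/147603)
flip (12853/147603) -> (147603/12853): both odd, 12853 mod 4 = 1, 147603 mod 4 = 3, so the flip contributes +1; sign now -1
(147603/12853): 147603 mod 12853 = 6220, so (147603/12853) = (6220/12853)
factor out 2^2: 6220 = 2^2·1555; with 12853 mod 8 = 5, (2/12853) = -1; sign now -1; continue with (1555/12853)
flip (1555/12853) -> (12853/1555): both odd, 1555 mod 4 = 3, 12853 mod 4 = 1, so the flip contributes +1; sign now -1
(12853/1555): 12853 mod 1555 = 413, so (12853/1555) = (413/1555)
flip (413/1555) -> (1555/413): both odd, 413 mod 4 = 1, 1555 mod 4 = 3, so the flip contributes +1; sign now -1
(1555/413): 1555 mod 413 = 316, so (1555/413) = (316/413)
factor out 2^2: 316 = 2^2·79; with 413 mod 8 = 5, (2/413) = -1; sign now -1; continue with (79/413)
flip (79/413) -> (413/79): both odd, 79 mod 4 = 3, 413 mod 4 = 1, so the flip contributes +1; sign now -1
(413/79): 413 mod 79 = 18, so (413/79) = (18/79)
factor out 2^1: 18 = 2^1·9; with 79 mod 8 = 7, (2/79) = +1; sign now -1; continue with (9/79)
flip (9/79) -> (79/9): both odd, 9 mod 4 = 1, 79 mod 4 = 3, so the flip contributes +1; sign now -1
(79/9): 79 mod 9 = 7, so (79/9) = (7/9)
flip (7/9) -> (9/7): both odd, 7 mod 4 = 3, 9 mod 4 = 1, so the flip contributes +1; sign now -1
(9/7): 9 mod 7 = 2, so (9/7) = (2/7)
factor out 2^1: 2 = 2^1·1; with 7 mod 8 = 7, (2/7) = +1; sign now -1; continue with (1/7)
reached (1/7) = 1, so the symbol is -1

-1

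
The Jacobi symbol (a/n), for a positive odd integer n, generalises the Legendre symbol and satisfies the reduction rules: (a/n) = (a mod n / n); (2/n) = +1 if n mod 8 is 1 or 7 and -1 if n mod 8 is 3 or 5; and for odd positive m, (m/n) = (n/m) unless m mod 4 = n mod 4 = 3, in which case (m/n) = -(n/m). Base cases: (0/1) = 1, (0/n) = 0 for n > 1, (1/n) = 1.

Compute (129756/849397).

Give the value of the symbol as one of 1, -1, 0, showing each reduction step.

factor out 2^2: 129756 = 2^2·32439; with 849397 mod 8 = 5, (2/849397) = -1; sign now +1; continue with (32439/849397)
flip (32439/849397) -> (849397/32439): both odd, 32439 mod 4 = 3, 849397 mod 4 = 1, so the flip contributes +1; sign now +1
(849397/32439): 849397 mod 32439 = 5983, so (849397/32439) = (5983/32439)
flip (5983/32439) -> (32439/5983): both odd, 5983 mod 4 = 3, 32439 mod 4 = 3, so the flip contributes -1; sign now -1
(32439/5983): 32439 mod 5983 = 2524, so (32439/5983) = (2524/5983)
factor out 2^2: 2524 = 2^2·631; with 5983 mod 8 = 7, (2/5983) = +1; sign now -1; continue with (631/5983)
flip (631/5983) -> (5983/631): both odd, 631 mod 4 = 3, 5983 mod 4 = 3, so the flip contributes -1; sign now +1
(5983/631): 5983 mod 631 = 304, so (5983/631) = (304/631)
factor out 2^4: 304 = 2^4·19; with 631 mod 8 = 7, (2/631) = +1; sign now +1; continue with (19/631)
flip (19/631) -> (631/19): both odd, 19 mod 4 = 3, 631 mod 4 = 3, so the flip contributes -1; sign now -1
(631/19): 631 mod 19 = 4, so (631/19) = (4/19)
factor out 2^2: 4 = 2^2·1; with 19 mod 8 = 3, (2/19) = -1; sign now -1; continue with (1/19)
reached (1/19) = 1, so the symbol is -1

-1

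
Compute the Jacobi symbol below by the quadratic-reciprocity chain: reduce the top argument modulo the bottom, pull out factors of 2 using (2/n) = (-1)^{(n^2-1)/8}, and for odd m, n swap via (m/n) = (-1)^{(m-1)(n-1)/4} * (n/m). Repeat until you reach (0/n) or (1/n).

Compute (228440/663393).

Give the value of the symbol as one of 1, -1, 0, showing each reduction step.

-1

228440 = 2^3·28555; (2/663393) = +1 since 663393 mod 8 = 1, so (228440/663393) = (+1)^3·(28555/663393); sign now +1
reciprocity: (28555/663393) = +1·(663393/28555) since 28555 mod 4 = 3, 663393 mod 4 = 1; sign now +1
(663393/28555) = (6628/28555)   [reduce mod 28555]
6628 = 2^2·1657; (2/28555) = -1 since 28555 mod 8 = 3, so (6628/28555) = (-1)^2·(1657/28555); sign now +1
reciprocity: (1657/28555) = +1·(28555/1657) since 1657 mod 4 = 1, 28555 mod 4 = 3; sign now +1
(28555/1657) = (386/1657)   [reduce mod 1657]
386 = 2^1·193; (2/1657) = +1 since 1657 mod 8 = 1, so (386/1657) = (+1)^1·(193/1657); sign now +1
reciprocity: (193/1657) = +1·(1657/193) since 193 mod 4 = 1, 1657 mod 4 = 1; sign now +1
(1657/193) = (113/193)   [reduce mod 193]
reciprocity: (113/193) = +1·(193/113) since 113 mod 4 = 1, 193 mod 4 = 1; sign now +1
(193/113) = (80/113)   [reduce mod 113]
80 = 2^4·5; (2/113) = +1 since 113 mod 8 = 1, so (80/113) = (+1)^4·(5/113); sign now +1
reciprocity: (5/113) = +1·(113/5) since 5 mod 4 = 1, 113 mod 4 = 1; sign now +1
(113/5) = (3/5)   [reduce mod 5]
reciprocity: (3/5) = +1·(5/3) since 3 mod 4 = 3, 5 mod 4 = 1; sign now +1
(5/3) = (2/3)   [reduce mod 3]
2 = 2^1·1; (2/3) = -1 since 3 mod 8 = 3, so (2/3) = (-1)^1·(1/3); sign now -1
(1/3) = 1; final value = sign = -1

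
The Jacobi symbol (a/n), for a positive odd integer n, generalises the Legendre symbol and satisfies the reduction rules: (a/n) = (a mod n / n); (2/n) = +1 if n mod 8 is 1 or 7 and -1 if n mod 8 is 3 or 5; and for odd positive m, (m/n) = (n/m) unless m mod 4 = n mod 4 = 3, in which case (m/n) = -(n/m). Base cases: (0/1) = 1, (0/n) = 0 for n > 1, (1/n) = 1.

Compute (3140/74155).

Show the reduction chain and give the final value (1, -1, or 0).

factor out 2^2: 3140 = 2^2·785; with 74155 mod 8 = 3, (2/74155) = -1; sign now +1; continue with (785/74155)
flip (785/74155) -> (74155/785): both odd, 785 mod 4 = 1, 74155 mod 4 = 3, so the flip contributes +1; sign now +1
(74155/785): 74155 mod 785 = 365, so (74155/785) = (365/785)
flip (365/785) -> (785/365): both odd, 365 mod 4 = 1, 785 mod 4 = 1, so the flip contributes +1; sign now +1
(785/365): 785 mod 365 = 55, so (785/365) = (55/365)
flip (55/365) -> (365/55): both odd, 55 mod 4 = 3, 365 mod 4 = 1, so the flip contributes +1; sign now +1
(365/55): 365 mod 55 = 35, so (365/55) = (35/55)
flip (35/55) -> (55/35): both odd, 35 mod 4 = 3, 55 mod 4 = 3, so the flip contributes -1; sign now -1
(55/35): 55 mod 35 = 20, so (55/35) = (20/35)
factor out 2^2: 20 = 2^2·5; with 35 mod 8 = 3, (2/35) = -1; sign now -1; continue with (5/35)
flip (5/35) -> (35/5): both odd, 5 mod 4 = 1, 35 mod 4 = 3, so the flip contributes +1; sign now -1
(35/5): 35 mod 5 = 0, so (35/5) = (0/5)
reached (0/5); gcd(a, n) > 1, so (0/5) = 0 and the symbol is 0

0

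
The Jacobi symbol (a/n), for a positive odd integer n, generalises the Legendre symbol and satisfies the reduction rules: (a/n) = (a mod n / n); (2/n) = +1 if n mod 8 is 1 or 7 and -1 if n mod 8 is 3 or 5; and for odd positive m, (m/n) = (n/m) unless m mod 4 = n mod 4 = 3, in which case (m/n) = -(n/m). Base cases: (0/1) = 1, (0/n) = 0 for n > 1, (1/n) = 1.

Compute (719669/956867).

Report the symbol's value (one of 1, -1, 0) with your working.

flip (719669/956867) -> (956867/719669): both odd, 719669 mod 4 = 1, 956867 mod 4 = 3, so the flip contributes +1; sign now +1
(956867/719669): 956867 mod 719669 = 237198, so (956867/719669) = (237198/719669)
factor out 2^1: 237198 = 2^1·118599; with 719669 mod 8 = 5, (2/719669) = -1; sign now -1; continue with (118599/719669)
flip (118599/719669) -> (719669/118599): both odd, 118599 mod 4 = 3, 719669 mod 4 = 1, so the flip contributes +1; sign now -1
(719669/118599): 719669 mod 118599 = 8075, so (719669/118599) = (8075/118599)
flip (8075/118599) -> (118599/8075): both odd, 8075 mod 4 = 3, 118599 mod 4 = 3, so the flip contributes -1; sign now +1
(118599/8075): 118599 mod 8075 = 5549, so (118599/8075) = (5549/8075)
flip (5549/8075) -> (8075/5549): both odd, 5549 mod 4 = 1, 8075 mod 4 = 3, so the flip contributes +1; sign now +1
(8075/5549): 8075 mod 5549 = 2526, so (8075/5549) = (2526/5549)
factor out 2^1: 2526 = 2^1·1263; with 5549 mod 8 = 5, (2/5549) = -1; sign now -1; continue with (1263/5549)
flip (1263/5549) -> (5549/1263): both odd, 1263 mod 4 = 3, 5549 mod 4 = 1, so the flip contributes +1; sign now -1
(5549/1263): 5549 mod 1263 = 497, so (5549/1263) = (497/1263)
flip (497/1263) -> (1263/497): both odd, 497 mod 4 = 1, 1263 mod 4 = 3, so the flip contributes +1; sign now -1
(1263/497): 1263 mod 497 = 269, so (1263/497) = (269/497)
flip (269/497) -> (497/269): both odd, 269 mod 4 = 1, 497 mod 4 = 1, so the flip contributes +1; sign now -1
(497/269): 497 mod 269 = 228, so (497/269) = (228/269)
factor out 2^2: 228 = 2^2·57; with 269 mod 8 = 5, (2/269) = -1; sign now -1; continue with (57/269)
flip (57/269) -> (269/57): both odd, 57 mod 4 = 1, 269 mod 4 = 1, so the flip contributes +1; sign now -1
(269/57): 269 mod 57 = 41, so (269/57) = (41/57)
flip (41/57) -> (57/41): both odd, 41 mod 4 = 1, 57 mod 4 = 1, so the flip contributes +1; sign now -1
(57/41): 57 mod 41 = 16, so (57/41) = (16/41)
factor out 2^4: 16 = 2^4·1; with 41 mod 8 = 1, (2/41) = +1; sign now -1; continue with (1/41)
reached (1/41) = 1, so the symbol is -1

-1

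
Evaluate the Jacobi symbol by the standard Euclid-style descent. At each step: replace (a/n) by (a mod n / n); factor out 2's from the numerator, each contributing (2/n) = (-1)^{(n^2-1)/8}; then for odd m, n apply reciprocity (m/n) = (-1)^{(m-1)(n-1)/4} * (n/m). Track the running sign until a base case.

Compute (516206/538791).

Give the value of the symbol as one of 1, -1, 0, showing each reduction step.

factor out 2^1: 516206 = 2^1·258103; with 538791 mod 8 = 7, (2/538791) = +1; sign now +1; continue with (258103/538791)
flip (258103/538791) -> (538791/258103): both odd, 258103 mod 4 = 3, 538791 mod 4 = 3, so the flip contributes -1; sign now -1
(538791/258103): 538791 mod 258103 = 22585, so (538791/258103) = (22585/258103)
flip (22585/258103) -> (258103/22585): both odd, 22585 mod 4 = 1, 258103 mod 4 = 3, so the flip contributes +1; sign now -1
(258103/22585): 258103 mod 22585 = 9668, so (258103/22585) = (9668/22585)
factor out 2^2: 9668 = 2^2·2417; with 22585 mod 8 = 1, (2/22585) = +1; sign now -1; continue with (2417/22585)
flip (2417/22585) -> (22585/2417): both odd, 2417 mod 4 = 1, 22585 mod 4 = 1, so the flip contributes +1; sign now -1
(22585/2417): 22585 mod 2417 = 832, so (22585/2417) = (832/2417)
factor out 2^6: 832 = 2^6·13; with 2417 mod 8 = 1, (2/2417) = +1; sign now -1; continue with (13/2417)
flip (13/2417) -> (2417/13): both odd, 13 mod 4 = 1, 2417 mod 4 = 1, so the flip contributes +1; sign now -1
(2417/13): 2417 mod 13 = 12, so (2417/13) = (12/13)
factor out 2^2: 12 = 2^2·3; with 13 mod 8 = 5, (2/13) = -1; sign now -1; continue with (3/13)
flip (3/13) -> (13/3): both odd, 3 mod 4 = 3, 13 mod 4 = 1, so the flip contributes +1; sign now -1
(13/3): 13 mod 3 = 1, so (13/3) = (1/3)
reached (1/3) = 1, so the symbol is -1

-1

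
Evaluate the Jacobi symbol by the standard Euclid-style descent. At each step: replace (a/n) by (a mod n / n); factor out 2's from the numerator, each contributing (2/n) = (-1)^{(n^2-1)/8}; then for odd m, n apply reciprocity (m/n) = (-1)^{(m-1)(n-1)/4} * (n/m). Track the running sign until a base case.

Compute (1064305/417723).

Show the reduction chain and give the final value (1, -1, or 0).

(1064305/417723) = (228859/417723)   [reduce mod 417723]
reciprocity: (228859/417723) = -1·(417723/228859) since 228859 mod 4 = 3, 417723 mod 4 = 3; sign now -1
(417723/228859) = (188864/228859)   [reduce mod 228859]
188864 = 2^6·2951; (2/228859) = -1 since 228859 mod 8 = 3, so (188864/228859) = (-1)^6·(2951/228859); sign now -1
reciprocity: (2951/228859) = -1·(228859/2951) since 2951 mod 4 = 3, 228859 mod 4 = 3; sign now +1
(228859/2951) = (1632/2951)   [reduce mod 2951]
1632 = 2^5·51; (2/2951) = +1 since 2951 mod 8 = 7, so (1632/2951) = (+1)^5·(51/2951); sign now +1
reciprocity: (51/2951) = -1·(2951/51) since 51 mod 4 = 3, 2951 mod 4 = 3; sign now -1
(2951/51) = (44/51)   [reduce mod 51]
44 = 2^2·11; (2/51) = -1 since 51 mod 8 = 3, so (44/51) = (-1)^2·(11/51); sign now -1
reciprocity: (11/51) = -1·(51/11) since 11 mod 4 = 3, 51 mod 4 = 3; sign now +1
(51/11) = (7/11)   [reduce mod 11]
reciprocity: (7/11) = -1·(11/7) since 7 mod 4 = 3, 11 mod 4 = 3; sign now -1
(11/7) = (4/7)   [reduce mod 7]
4 = 2^2·1; (2/7) = +1 since 7 mod 8 = 7, so (4/7) = (+1)^2·(1/7); sign now -1
(1/7) = 1; final value = sign = -1

-1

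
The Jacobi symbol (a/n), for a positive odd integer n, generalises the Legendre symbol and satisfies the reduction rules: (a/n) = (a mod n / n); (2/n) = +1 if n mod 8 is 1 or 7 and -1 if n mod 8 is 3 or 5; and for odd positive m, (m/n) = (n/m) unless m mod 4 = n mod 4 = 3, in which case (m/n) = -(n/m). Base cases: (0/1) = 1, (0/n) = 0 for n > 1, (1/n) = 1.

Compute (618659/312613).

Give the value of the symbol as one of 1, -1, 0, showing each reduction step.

(618659/312613) = (306046/312613)   [reduce mod 312613]
306046 = 2^1·153023; (2/312613) = -1 since 312613 mod 8 = 5, so (306046/312613) = (-1)^1·(153023/312613); sign now -1
reciprocity: (153023/312613) = +1·(312613/153023) since 153023 mod 4 = 3, 312613 mod 4 = 1; sign now -1
(312613/153023) = (6567/153023)   [reduce mod 153023]
reciprocity: (6567/153023) = -1·(153023/6567) since 6567 mod 4 = 3, 153023 mod 4 = 3; sign now +1
(153023/6567) = (1982/6567)   [reduce mod 6567]
1982 = 2^1·991; (2/6567) = +1 since 6567 mod 8 = 7, so (1982/6567) = (+1)^1·(991/6567); sign now +1
reciprocity: (991/6567) = -1·(6567/991) since 991 mod 4 = 3, 6567 mod 4 = 3; sign now -1
(6567/991) = (621/991)   [reduce mod 991]
reciprocity: (621/991) = +1·(991/621) since 621 mod 4 = 1, 991 mod 4 = 3; sign now -1
(991/621) = (370/621)   [reduce mod 621]
370 = 2^1·185; (2/621) = -1 since 621 mod 8 = 5, so (370/621) = (-1)^1·(185/621); sign now +1
reciprocity: (185/621) = +1·(621/185) since 185 mod 4 = 1, 621 mod 4 = 1; sign now +1
(621/185) = (66/185)   [reduce mod 185]
66 = 2^1·33; (2/185) = +1 since 185 mod 8 = 1, so (66/185) = (+1)^1·(33/185); sign now +1
reciprocity: (33/185) = +1·(185/33) since 33 mod 4 = 1, 185 mod 4 = 1; sign now +1
(185/33) = (20/33)   [reduce mod 33]
20 = 2^2·5; (2/33) = +1 since 33 mod 8 = 1, so (20/33) = (+1)^2·(5/33); sign now +1
reciprocity: (5/33) = +1·(33/5) since 5 mod 4 = 1, 33 mod 4 = 1; sign now +1
(33/5) = (3/5)   [reduce mod 5]
reciprocity: (3/5) = +1·(5/3) since 3 mod 4 = 3, 5 mod 4 = 1; sign now +1
(5/3) = (2/3)   [reduce mod 3]
2 = 2^1·1; (2/3) = -1 since 3 mod 8 = 3, so (2/3) = (-1)^1·(1/3); sign now -1
(1/3) = 1; final value = sign = -1

-1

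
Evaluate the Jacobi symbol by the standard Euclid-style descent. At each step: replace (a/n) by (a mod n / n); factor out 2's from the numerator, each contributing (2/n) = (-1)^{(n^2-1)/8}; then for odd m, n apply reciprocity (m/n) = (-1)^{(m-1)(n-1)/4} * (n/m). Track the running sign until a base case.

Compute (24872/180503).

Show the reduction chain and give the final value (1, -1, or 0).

24872 = 2^3·3109; (2/180503) = +1 since 180503 mod 8 = 7, so (24872/180503) = (+1)^3·(3109/180503); sign now +1
reciprocity: (3109/180503) = +1·(180503/3109) since 3109 mod 4 = 1, 180503 mod 4 = 3; sign now +1
(180503/3109) = (181/3109)   [reduce mod 3109]
reciprocity: (181/3109) = +1·(3109/181) since 181 mod 4 = 1, 3109 mod 4 = 1; sign now +1
(3109/181) = (32/181)   [reduce mod 181]
32 = 2^5·1; (2/181) = -1 since 181 mod 8 = 5, so (32/181) = (-1)^5·(1/181); sign now -1
(1/181) = 1; final value = sign = -1

-1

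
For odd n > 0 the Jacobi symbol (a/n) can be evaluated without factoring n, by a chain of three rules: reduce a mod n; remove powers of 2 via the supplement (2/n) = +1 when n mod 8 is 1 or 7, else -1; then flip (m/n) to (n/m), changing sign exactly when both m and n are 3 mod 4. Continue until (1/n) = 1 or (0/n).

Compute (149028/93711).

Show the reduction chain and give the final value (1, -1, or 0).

0

(149028/93711) = (55317/93711)   [reduce mod 93711]
reciprocity: (55317/93711) = +1·(93711/55317) since 55317 mod 4 = 1, 93711 mod 4 = 3; sign now +1
(93711/55317) = (38394/55317)   [reduce mod 55317]
38394 = 2^1·19197; (2/55317) = -1 since 55317 mod 8 = 5, so (38394/55317) = (-1)^1·(19197/55317); sign now -1
reciprocity: (19197/55317) = +1·(55317/19197) since 19197 mod 4 = 1, 55317 mod 4 = 1; sign now -1
(55317/19197) = (16923/19197)   [reduce mod 19197]
reciprocity: (16923/19197) = +1·(19197/16923) since 16923 mod 4 = 3, 19197 mod 4 = 1; sign now -1
(19197/16923) = (2274/16923)   [reduce mod 16923]
2274 = 2^1·1137; (2/16923) = -1 since 16923 mod 8 = 3, so (2274/16923) = (-1)^1·(1137/16923); sign now +1
reciprocity: (1137/16923) = +1·(16923/1137) since 1137 mod 4 = 1, 16923 mod 4 = 3; sign now +1
(16923/1137) = (1005/1137)   [reduce mod 1137]
reciprocity: (1005/1137) = +1·(1137/1005) since 1005 mod 4 = 1, 1137 mod 4 = 1; sign now +1
(1137/1005) = (132/1005)   [reduce mod 1005]
132 = 2^2·33; (2/1005) = -1 since 1005 mod 8 = 5, so (132/1005) = (-1)^2·(33/1005); sign now +1
reciprocity: (33/1005) = +1·(1005/33) since 33 mod 4 = 1, 1005 mod 4 = 1; sign now +1
(1005/33) = (15/33)   [reduce mod 33]
reciprocity: (15/33) = +1·(33/15) since 15 mod 4 = 3, 33 mod 4 = 1; sign now +1
(33/15) = (3/15)   [reduce mod 15]
reciprocity: (3/15) = -1·(15/3) since 3 mod 4 = 3, 15 mod 4 = 3; sign now -1
(15/3) = (0/3)   [reduce mod 3]
(0/3) = 0   [gcd(a, n) > 1]; final value = 0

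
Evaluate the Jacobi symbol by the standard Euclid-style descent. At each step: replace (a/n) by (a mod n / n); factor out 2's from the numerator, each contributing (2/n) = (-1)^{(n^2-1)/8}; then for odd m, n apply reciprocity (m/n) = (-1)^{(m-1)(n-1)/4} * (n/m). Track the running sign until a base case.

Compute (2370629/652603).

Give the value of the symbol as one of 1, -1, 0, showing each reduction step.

(2370629/652603): 2370629 mod 652603 = 412820, so (2370629/652603) = (412820/652603)
factor out 2^2: 412820 = 2^2·103205; with 652603 mod 8 = 3, (2/652603) = -1; sign now +1; continue with (103205/652603)
flip (103205/652603) -> (652603/103205): both odd, 103205 mod 4 = 1, 652603 mod 4 = 3, so the flip contributes +1; sign now +1
(652603/103205): 652603 mod 103205 = 33373, so (652603/103205) = (33373/103205)
flip (33373/103205) -> (103205/33373): both odd, 33373 mod 4 = 1, 103205 mod 4 = 1, so the flip contributes +1; sign now +1
(103205/33373): 103205 mod 33373 = 3086, so (103205/33373) = (3086/33373)
factor out 2^1: 3086 = 2^1·1543; with 33373 mod 8 = 5, (2/33373) = -1; sign now -1; continue with (1543/33373)
flip (1543/33373) -> (33373/1543): both odd, 1543 mod 4 = 3, 33373 mod 4 = 1, so the flip contributes +1; sign now -1
(33373/1543): 33373 mod 1543 = 970, so (33373/1543) = (970/1543)
factor out 2^1: 970 = 2^1·485; with 1543 mod 8 = 7, (2/1543) = +1; sign now -1; continue with (485/1543)
flip (485/1543) -> (1543/485): both odd, 485 mod 4 = 1, 1543 mod 4 = 3, so the flip contributes +1; sign now -1
(1543/485): 1543 mod 485 = 88, so (1543/485) = (88/485)
factor out 2^3: 88 = 2^3·11; with 485 mod 8 = 5, (2/485) = -1; sign now +1; continue with (11/485)
flip (11/485) -> (485/11): both odd, 11 mod 4 = 3, 485 mod 4 = 1, so the flip contributes +1; sign now +1
(485/11): 485 mod 11 = 1, so (485/11) = (1/11)
reached (1/11) = 1, so the symbol is +1

1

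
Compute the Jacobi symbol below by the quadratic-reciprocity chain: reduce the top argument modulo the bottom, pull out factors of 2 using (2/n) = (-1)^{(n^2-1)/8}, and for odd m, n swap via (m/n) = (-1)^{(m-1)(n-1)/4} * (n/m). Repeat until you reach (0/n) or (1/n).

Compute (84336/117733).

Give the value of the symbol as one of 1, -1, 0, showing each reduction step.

factor out 2^4: 84336 = 2^4·5271; with 117733 mod 8 = 5, (2/117733) = -1; sign now +1; continue with (5271/117733)
flip (5271/117733) -> (117733/5271): both odd, 5271 mod 4 = 3, 117733 mod 4 = 1, so the flip contributes +1; sign now +1
(117733/5271): 117733 mod 5271 = 1771, so (117733/5271) = (1771/5271)
flip (1771/5271) -> (5271/1771): both odd, 1771 mod 4 = 3, 5271 mod 4 = 3, so the flip contributes -1; sign now -1
(5271/1771): 5271 mod 1771 = 1729, so (5271/1771) = (1729/1771)
flip (1729/1771) -> (1771/1729): both odd, 1729 mod 4 = 1, 1771 mod 4 = 3, so the flip contributes +1; sign now -1
(1771/1729): 1771 mod 1729 = 42, so (1771/1729) = (42/1729)
factor out 2^1: 42 = 2^1·21; with 1729 mod 8 = 1, (2/1729) = +1; sign now -1; continue with (21/1729)
flip (21/1729) -> (1729/21): both odd, 21 mod 4 = 1, 1729 mod 4 = 1, so the flip contributes +1; sign now -1
(1729/21): 1729 mod 21 = 7, so (1729/21) = (7/21)
flip (7/21) -> (21/7): both odd, 7 mod 4 = 3, 21 mod 4 = 1, so the flip contributes +1; sign now -1
(21/7): 21 mod 7 = 0, so (21/7) = (0/7)
reached (0/7); gcd(a, n) > 1, so (0/7) = 0 and the symbol is 0

0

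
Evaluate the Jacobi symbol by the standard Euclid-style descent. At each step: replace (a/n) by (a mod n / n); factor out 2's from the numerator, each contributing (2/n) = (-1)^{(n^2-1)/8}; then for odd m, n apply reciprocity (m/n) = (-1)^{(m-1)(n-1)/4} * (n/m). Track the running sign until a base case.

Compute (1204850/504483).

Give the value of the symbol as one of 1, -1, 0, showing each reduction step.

1

(1204850/504483): 1204850 mod 504483 = 195884, so (1204850/504483) = (195884/504483)
factor out 2^2: 195884 = 2^2·48971; with 504483 mod 8 = 3, (2/504483) = -1; sign now +1; continue with (48971/504483)
flip (48971/504483) -> (504483/48971): both odd, 48971 mod 4 = 3, 504483 mod 4 = 3, so the flip contributes -1; sign now -1
(504483/48971): 504483 mod 48971 = 14773, so (504483/48971) = (14773/48971)
flip (14773/48971) -> (48971/14773): both odd, 14773 mod 4 = 1, 48971 mod 4 = 3, so the flip contributes +1; sign now -1
(48971/14773): 48971 mod 14773 = 4652, so (48971/14773) = (4652/14773)
factor out 2^2: 4652 = 2^2·1163; with 14773 mod 8 = 5, (2/14773) = -1; sign now -1; continue with (1163/14773)
flip (1163/14773) -> (14773/1163): both odd, 1163 mod 4 = 3, 14773 mod 4 = 1, so the flip contributes +1; sign now -1
(14773/1163): 14773 mod 1163 = 817, so (14773/1163) = (817/1163)
flip (817/1163) -> (1163/817): both odd, 817 mod 4 = 1, 1163 mod 4 = 3, so the flip contributes +1; sign now -1
(1163/817): 1163 mod 817 = 346, so (1163/817) = (346/817)
factor out 2^1: 346 = 2^1·173; with 817 mod 8 = 1, (2/817) = +1; sign now -1; continue with (173/817)
flip (173/817) -> (817/173): both odd, 173 mod 4 = 1, 817 mod 4 = 1, so the flip contributes +1; sign now -1
(817/173): 817 mod 173 = 125, so (817/173) = (125/173)
flip (125/173) -> (173/125): both odd, 125 mod 4 = 1, 173 mod 4 = 1, so the flip contributes +1; sign now -1
(173/125): 173 mod 125 = 48, so (173/125) = (48/125)
factor out 2^4: 48 = 2^4·3; with 125 mod 8 = 5, (2/125) = -1; sign now -1; continue with (3/125)
flip (3/125) -> (125/3): both odd, 3 mod 4 = 3, 125 mod 4 = 1, so the flip contributes +1; sign now -1
(125/3): 125 mod 3 = 2, so (125/3) = (2/3)
factor out 2^1: 2 = 2^1·1; with 3 mod 8 = 3, (2/3) = -1; sign now +1; continue with (1/3)
reached (1/3) = 1, so the symbol is +1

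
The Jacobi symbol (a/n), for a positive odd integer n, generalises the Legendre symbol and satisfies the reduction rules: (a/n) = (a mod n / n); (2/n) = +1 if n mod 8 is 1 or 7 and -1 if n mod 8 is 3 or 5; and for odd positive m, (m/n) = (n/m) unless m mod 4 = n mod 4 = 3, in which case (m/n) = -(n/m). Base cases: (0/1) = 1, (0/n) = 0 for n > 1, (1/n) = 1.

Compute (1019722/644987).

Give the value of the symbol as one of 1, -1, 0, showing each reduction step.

(1019722/644987) = (374735/644987)   [reduce mod 644987]
reciprocity: (374735/644987) = -1·(644987/374735) since 374735 mod 4 = 3, 644987 mod 4 = 3; sign now -1
(644987/374735) = (270252/374735)   [reduce mod 374735]
270252 = 2^2·67563; (2/374735) = +1 since 374735 mod 8 = 7, so (270252/374735) = (+1)^2·(67563/374735); sign now -1
reciprocity: (67563/374735) = -1·(374735/67563) since 67563 mod 4 = 3, 374735 mod 4 = 3; sign now +1
(374735/67563) = (36920/67563)   [reduce mod 67563]
36920 = 2^3·4615; (2/67563) = -1 since 67563 mod 8 = 3, so (36920/67563) = (-1)^3·(4615/67563); sign now -1
reciprocity: (4615/67563) = -1·(67563/4615) since 4615 mod 4 = 3, 67563 mod 4 = 3; sign now +1
(67563/4615) = (2953/4615)   [reduce mod 4615]
reciprocity: (2953/4615) = +1·(4615/2953) since 2953 mod 4 = 1, 4615 mod 4 = 3; sign now +1
(4615/2953) = (1662/2953)   [reduce mod 2953]
1662 = 2^1·831; (2/2953) = +1 since 2953 mod 8 = 1, so (1662/2953) = (+1)^1·(831/2953); sign now +1
reciprocity: (831/2953) = +1·(2953/831) since 831 mod 4 = 3, 2953 mod 4 = 1; sign now +1
(2953/831) = (460/831)   [reduce mod 831]
460 = 2^2·115; (2/831) = +1 since 831 mod 8 = 7, so (460/831) = (+1)^2·(115/831); sign now +1
reciprocity: (115/831) = -1·(831/115) since 115 mod 4 = 3, 831 mod 4 = 3; sign now -1
(831/115) = (26/115)   [reduce mod 115]
26 = 2^1·13; (2/115) = -1 since 115 mod 8 = 3, so (26/115) = (-1)^1·(13/115); sign now +1
reciprocity: (13/115) = +1·(115/13) since 13 mod 4 = 1, 115 mod 4 = 3; sign now +1
(115/13) = (11/13)   [reduce mod 13]
reciprocity: (11/13) = +1·(13/11) since 11 mod 4 = 3, 13 mod 4 = 1; sign now +1
(13/11) = (2/11)   [reduce mod 11]
2 = 2^1·1; (2/11) = -1 since 11 mod 8 = 3, so (2/11) = (-1)^1·(1/11); sign now -1
(1/11) = 1; final value = sign = -1

-1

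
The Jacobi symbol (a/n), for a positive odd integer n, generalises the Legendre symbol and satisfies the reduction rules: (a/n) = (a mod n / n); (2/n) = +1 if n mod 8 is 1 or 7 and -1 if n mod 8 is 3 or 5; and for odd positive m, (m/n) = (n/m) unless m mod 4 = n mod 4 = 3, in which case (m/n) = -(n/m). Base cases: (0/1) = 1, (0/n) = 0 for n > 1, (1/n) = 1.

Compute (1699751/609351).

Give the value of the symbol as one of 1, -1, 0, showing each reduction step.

-1

(1699751/609351) = (481049/609351)   [reduce mod 609351]
reciprocity: (481049/609351) = +1·(609351/481049) since 481049 mod 4 = 1, 609351 mod 4 = 3; sign now +1
(609351/481049) = (128302/481049)   [reduce mod 481049]
128302 = 2^1·64151; (2/481049) = +1 since 481049 mod 8 = 1, so (128302/481049) = (+1)^1·(64151/481049); sign now +1
reciprocity: (64151/481049) = +1·(481049/64151) since 64151 mod 4 = 3, 481049 mod 4 = 1; sign now +1
(481049/64151) = (31992/64151)   [reduce mod 64151]
31992 = 2^3·3999; (2/64151) = +1 since 64151 mod 8 = 7, so (31992/64151) = (+1)^3·(3999/64151); sign now +1
reciprocity: (3999/64151) = -1·(64151/3999) since 3999 mod 4 = 3, 64151 mod 4 = 3; sign now -1
(64151/3999) = (167/3999)   [reduce mod 3999]
reciprocity: (167/3999) = -1·(3999/167) since 167 mod 4 = 3, 3999 mod 4 = 3; sign now +1
(3999/167) = (158/167)   [reduce mod 167]
158 = 2^1·79; (2/167) = +1 since 167 mod 8 = 7, so (158/167) = (+1)^1·(79/167); sign now +1
reciprocity: (79/167) = -1·(167/79) since 79 mod 4 = 3, 167 mod 4 = 3; sign now -1
(167/79) = (9/79)   [reduce mod 79]
reciprocity: (9/79) = +1·(79/9) since 9 mod 4 = 1, 79 mod 4 = 3; sign now -1
(79/9) = (7/9)   [reduce mod 9]
reciprocity: (7/9) = +1·(9/7) since 7 mod 4 = 3, 9 mod 4 = 1; sign now -1
(9/7) = (2/7)   [reduce mod 7]
2 = 2^1·1; (2/7) = +1 since 7 mod 8 = 7, so (2/7) = (+1)^1·(1/7); sign now -1
(1/7) = 1; final value = sign = -1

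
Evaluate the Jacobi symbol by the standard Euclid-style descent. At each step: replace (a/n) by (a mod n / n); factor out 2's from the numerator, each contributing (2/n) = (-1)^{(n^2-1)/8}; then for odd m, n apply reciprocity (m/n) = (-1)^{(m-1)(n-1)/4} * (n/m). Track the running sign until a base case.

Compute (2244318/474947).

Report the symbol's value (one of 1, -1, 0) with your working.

1

(2244318/474947) = (344530/474947)   [reduce mod 474947]
344530 = 2^1·172265; (2/474947) = -1 since 474947 mod 8 = 3, so (344530/474947) = (-1)^1·(172265/474947); sign now -1
reciprocity: (172265/474947) = +1·(474947/172265) since 172265 mod 4 = 1, 474947 mod 4 = 3; sign now -1
(474947/172265) = (130417/172265)   [reduce mod 172265]
reciprocity: (130417/172265) = +1·(172265/130417) since 130417 mod 4 = 1, 172265 mod 4 = 1; sign now -1
(172265/130417) = (41848/130417)   [reduce mod 130417]
41848 = 2^3·5231; (2/130417) = +1 since 130417 mod 8 = 1, so (41848/130417) = (+1)^3·(5231/130417); sign now -1
reciprocity: (5231/130417) = +1·(130417/5231) since 5231 mod 4 = 3, 130417 mod 4 = 1; sign now -1
(130417/5231) = (4873/5231)   [reduce mod 5231]
reciprocity: (4873/5231) = +1·(5231/4873) since 4873 mod 4 = 1, 5231 mod 4 = 3; sign now -1
(5231/4873) = (358/4873)   [reduce mod 4873]
358 = 2^1·179; (2/4873) = +1 since 4873 mod 8 = 1, so (358/4873) = (+1)^1·(179/4873); sign now -1
reciprocity: (179/4873) = +1·(4873/179) since 179 mod 4 = 3, 4873 mod 4 = 1; sign now -1
(4873/179) = (40/179)   [reduce mod 179]
40 = 2^3·5; (2/179) = -1 since 179 mod 8 = 3, so (40/179) = (-1)^3·(5/179); sign now +1
reciprocity: (5/179) = +1·(179/5) since 5 mod 4 = 1, 179 mod 4 = 3; sign now +1
(179/5) = (4/5)   [reduce mod 5]
4 = 2^2·1; (2/5) = -1 since 5 mod 8 = 5, so (4/5) = (-1)^2·(1/5); sign now +1
(1/5) = 1; final value = sign = +1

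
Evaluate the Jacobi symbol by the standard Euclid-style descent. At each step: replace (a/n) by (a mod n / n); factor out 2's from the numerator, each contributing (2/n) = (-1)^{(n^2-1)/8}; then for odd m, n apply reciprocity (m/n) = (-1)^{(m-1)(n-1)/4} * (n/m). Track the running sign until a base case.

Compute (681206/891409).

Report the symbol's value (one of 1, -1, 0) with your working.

681206 = 2^1·340603; (2/891409) = +1 since 891409 mod 8 = 1, so (681206/891409) = (+1)^1·(340603/891409); sign now +1
reciprocity: (340603/891409) = +1·(891409/340603) since 340603 mod 4 = 3, 891409 mod 4 = 1; sign now +1
(891409/340603) = (210203/340603)   [reduce mod 340603]
reciprocity: (210203/340603) = -1·(340603/210203) since 210203 mod 4 = 3, 340603 mod 4 = 3; sign now -1
(340603/210203) = (130400/210203)   [reduce mod 210203]
130400 = 2^5·4075; (2/210203) = -1 since 210203 mod 8 = 3, so (130400/210203) = (-1)^5·(4075/210203); sign now +1
reciprocity: (4075/210203) = -1·(210203/4075) since 4075 mod 4 = 3, 210203 mod 4 = 3; sign now -1
(210203/4075) = (2378/4075)   [reduce mod 4075]
2378 = 2^1·1189; (2/4075) = -1 since 4075 mod 8 = 3, so (2378/4075) = (-1)^1·(1189/4075); sign now +1
reciprocity: (1189/4075) = +1·(4075/1189) since 1189 mod 4 = 1, 4075 mod 4 = 3; sign now +1
(4075/1189) = (508/1189)   [reduce mod 1189]
508 = 2^2·127; (2/1189) = -1 since 1189 mod 8 = 5, so (508/1189) = (-1)^2·(127/1189); sign now +1
reciprocity: (127/1189) = +1·(1189/127) since 127 mod 4 = 3, 1189 mod 4 = 1; sign now +1
(1189/127) = (46/127)   [reduce mod 127]
46 = 2^1·23; (2/127) = +1 since 127 mod 8 = 7, so (46/127) = (+1)^1·(23/127); sign now +1
reciprocity: (23/127) = -1·(127/23) since 23 mod 4 = 3, 127 mod 4 = 3; sign now -1
(127/23) = (12/23)   [reduce mod 23]
12 = 2^2·3; (2/23) = +1 since 23 mod 8 = 7, so (12/23) = (+1)^2·(3/23); sign now -1
reciprocity: (3/23) = -1·(23/3) since 3 mod 4 = 3, 23 mod 4 = 3; sign now +1
(23/3) = (2/3)   [reduce mod 3]
2 = 2^1·1; (2/3) = -1 since 3 mod 8 = 3, so (2/3) = (-1)^1·(1/3); sign now -1
(1/3) = 1; final value = sign = -1

-1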